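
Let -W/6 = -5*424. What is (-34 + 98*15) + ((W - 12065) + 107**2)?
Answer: 13540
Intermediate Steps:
W = 12720 (W = -(-30)*424 = -6*(-2120) = 12720)
(-34 + 98*15) + ((W - 12065) + 107**2) = (-34 + 98*15) + ((12720 - 12065) + 107**2) = (-34 + 1470) + (655 + 11449) = 1436 + 12104 = 13540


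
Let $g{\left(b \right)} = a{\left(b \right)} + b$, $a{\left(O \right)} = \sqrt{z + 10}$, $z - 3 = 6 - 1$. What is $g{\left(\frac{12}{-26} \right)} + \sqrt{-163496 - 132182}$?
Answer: $- \frac{6}{13} + 3 \sqrt{2} + i \sqrt{295678} \approx 3.7811 + 543.76 i$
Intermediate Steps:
$z = 8$ ($z = 3 + \left(6 - 1\right) = 3 + 5 = 8$)
$a{\left(O \right)} = 3 \sqrt{2}$ ($a{\left(O \right)} = \sqrt{8 + 10} = \sqrt{18} = 3 \sqrt{2}$)
$g{\left(b \right)} = b + 3 \sqrt{2}$ ($g{\left(b \right)} = 3 \sqrt{2} + b = b + 3 \sqrt{2}$)
$g{\left(\frac{12}{-26} \right)} + \sqrt{-163496 - 132182} = \left(\frac{12}{-26} + 3 \sqrt{2}\right) + \sqrt{-163496 - 132182} = \left(12 \left(- \frac{1}{26}\right) + 3 \sqrt{2}\right) + \sqrt{-295678} = \left(- \frac{6}{13} + 3 \sqrt{2}\right) + i \sqrt{295678} = - \frac{6}{13} + 3 \sqrt{2} + i \sqrt{295678}$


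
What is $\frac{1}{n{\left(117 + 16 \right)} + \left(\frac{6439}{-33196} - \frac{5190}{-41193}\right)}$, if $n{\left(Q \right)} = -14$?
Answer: $- \frac{455814276}{6412384693} \approx -0.071083$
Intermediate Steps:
$\frac{1}{n{\left(117 + 16 \right)} + \left(\frac{6439}{-33196} - \frac{5190}{-41193}\right)} = \frac{1}{-14 + \left(\frac{6439}{-33196} - \frac{5190}{-41193}\right)} = \frac{1}{-14 + \left(6439 \left(- \frac{1}{33196}\right) - - \frac{1730}{13731}\right)} = \frac{1}{-14 + \left(- \frac{6439}{33196} + \frac{1730}{13731}\right)} = \frac{1}{-14 - \frac{30984829}{455814276}} = \frac{1}{- \frac{6412384693}{455814276}} = - \frac{455814276}{6412384693}$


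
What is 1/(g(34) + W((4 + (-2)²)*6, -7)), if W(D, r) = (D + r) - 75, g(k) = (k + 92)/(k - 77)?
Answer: -43/1588 ≈ -0.027078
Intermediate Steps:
g(k) = (92 + k)/(-77 + k)
W(D, r) = -75 + D + r
1/(g(34) + W((4 + (-2)²)*6, -7)) = 1/((92 + 34)/(-77 + 34) + (-75 + (4 + (-2)²)*6 - 7)) = 1/(126/(-43) + (-75 + (4 + 4)*6 - 7)) = 1/(-1/43*126 + (-75 + 8*6 - 7)) = 1/(-126/43 + (-75 + 48 - 7)) = 1/(-126/43 - 34) = 1/(-1588/43) = -43/1588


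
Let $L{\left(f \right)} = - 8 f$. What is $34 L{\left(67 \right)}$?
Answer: $-18224$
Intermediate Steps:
$34 L{\left(67 \right)} = 34 \left(\left(-8\right) 67\right) = 34 \left(-536\right) = -18224$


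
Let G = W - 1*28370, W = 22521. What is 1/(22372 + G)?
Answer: 1/16523 ≈ 6.0522e-5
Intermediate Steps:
G = -5849 (G = 22521 - 1*28370 = 22521 - 28370 = -5849)
1/(22372 + G) = 1/(22372 - 5849) = 1/16523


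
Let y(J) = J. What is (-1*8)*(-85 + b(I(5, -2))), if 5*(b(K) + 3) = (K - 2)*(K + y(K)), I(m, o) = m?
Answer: 656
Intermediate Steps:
b(K) = -3 + 2*K*(-2 + K)/5 (b(K) = -3 + ((K - 2)*(K + K))/5 = -3 + ((-2 + K)*(2*K))/5 = -3 + (2*K*(-2 + K))/5 = -3 + 2*K*(-2 + K)/5)
(-1*8)*(-85 + b(I(5, -2))) = (-1*8)*(-85 + (-3 - ⅘*5 + (⅖)*5²)) = -8*(-85 + (-3 - 4 + (⅖)*25)) = -8*(-85 + (-3 - 4 + 10)) = -8*(-85 + 3) = -8*(-82) = 656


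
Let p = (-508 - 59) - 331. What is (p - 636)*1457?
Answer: -2235038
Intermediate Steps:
p = -898 (p = -567 - 331 = -898)
(p - 636)*1457 = (-898 - 636)*1457 = -1534*1457 = -2235038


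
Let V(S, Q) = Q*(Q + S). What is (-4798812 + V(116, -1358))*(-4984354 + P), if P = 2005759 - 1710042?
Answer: 14591863544112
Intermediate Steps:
P = 295717
(-4798812 + V(116, -1358))*(-4984354 + P) = (-4798812 - 1358*(-1358 + 116))*(-4984354 + 295717) = (-4798812 - 1358*(-1242))*(-4688637) = (-4798812 + 1686636)*(-4688637) = -3112176*(-4688637) = 14591863544112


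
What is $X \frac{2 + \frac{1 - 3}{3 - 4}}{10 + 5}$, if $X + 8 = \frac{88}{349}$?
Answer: $- \frac{10816}{5235} \approx -2.0661$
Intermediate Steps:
$X = - \frac{2704}{349}$ ($X = -8 + \frac{88}{349} = - \frac{2704}{349} \approx -7.7478$)
$X \frac{2 + \frac{1 - 3}{3 - 4}}{10 + 5} = - \frac{2704 \frac{2 + \frac{1 - 3}{3 - 4}}{10 + 5}}{349} = - \frac{2704 \frac{2 - \frac{2}{-1}}{15}}{349} = - \frac{2704 \left(2 - -2\right) \frac{1}{15}}{349} = - \frac{2704 \left(2 + 2\right) \frac{1}{15}}{349} = - \frac{2704 \cdot 4 \cdot \frac{1}{15}}{349} = \left(- \frac{2704}{349}\right) \frac{4}{15} = - \frac{10816}{5235}$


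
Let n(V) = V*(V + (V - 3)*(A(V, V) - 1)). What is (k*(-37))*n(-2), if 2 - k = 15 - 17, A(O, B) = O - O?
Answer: 888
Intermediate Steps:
A(O, B) = 0
k = 4 (k = 2 - (15 - 17) = 2 - 1*(-2) = 2 + 2 = 4)
n(V) = 3*V (n(V) = V*(V + (V - 3)*(0 - 1)) = V*(V + (-3 + V)*(-1)) = V*(V + (3 - V)) = V*3 = 3*V)
(k*(-37))*n(-2) = (4*(-37))*(3*(-2)) = -148*(-6) = 888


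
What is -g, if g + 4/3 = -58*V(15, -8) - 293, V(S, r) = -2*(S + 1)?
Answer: -4685/3 ≈ -1561.7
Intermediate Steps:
V(S, r) = -2 - 2*S (V(S, r) = -2*(1 + S) = -2 - 2*S)
g = 4685/3 (g = -4/3 + (-58*(-2 - 2*15) - 293) = -4/3 + (-58*(-2 - 30) - 293) = -4/3 + (-58*(-32) - 293) = -4/3 + (1856 - 293) = -4/3 + 1563 = 4685/3 ≈ 1561.7)
-g = -1*4685/3 = -4685/3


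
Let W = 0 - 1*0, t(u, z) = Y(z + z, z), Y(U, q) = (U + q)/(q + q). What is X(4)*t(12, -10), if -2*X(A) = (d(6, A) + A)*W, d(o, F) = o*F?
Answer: 0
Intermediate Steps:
Y(U, q) = (U + q)/(2*q) (Y(U, q) = (U + q)/((2*q)) = (U + q)*(1/(2*q)) = (U + q)/(2*q))
t(u, z) = 3/2 (t(u, z) = ((z + z) + z)/(2*z) = (2*z + z)/(2*z) = (3*z)/(2*z) = 3/2)
d(o, F) = F*o
W = 0 (W = 0 + 0 = 0)
X(A) = 0 (X(A) = -(A*6 + A)*0/2 = -(6*A + A)*0/2 = -7*A*0/2 = -1/2*0 = 0)
X(4)*t(12, -10) = 0*(3/2) = 0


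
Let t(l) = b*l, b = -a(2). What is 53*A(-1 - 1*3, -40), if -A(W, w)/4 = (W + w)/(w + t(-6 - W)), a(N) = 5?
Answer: -4664/15 ≈ -310.93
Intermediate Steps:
b = -5 (b = -1*5 = -5)
t(l) = -5*l
A(W, w) = -4*(W + w)/(30 + w + 5*W) (A(W, w) = -4*(W + w)/(w - 5*(-6 - W)) = -4*(W + w)/(w + (30 + 5*W)) = -4*(W + w)/(30 + w + 5*W))
53*A(-1 - 1*3, -40) = 53*(4*(-(-1 - 1*3) - 1*(-40))/(30 - 40 + 5*(-1 - 1*3))) = 53*(4*(-(-1 - 3) + 40)/(30 - 40 + 5*(-1 - 3))) = 53*(4*(-1*(-4) + 40)/(30 - 40 + 5*(-4))) = 53*(4*(4 + 40)/(30 - 40 - 20)) = 53*(4*44/(-30)) = 53*(4*(-1/30)*44) = 53*(-88/15) = -4664/15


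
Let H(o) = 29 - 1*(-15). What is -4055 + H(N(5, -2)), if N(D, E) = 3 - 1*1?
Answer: -4011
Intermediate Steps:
N(D, E) = 2 (N(D, E) = 3 - 1 = 2)
H(o) = 44 (H(o) = 29 + 15 = 44)
-4055 + H(N(5, -2)) = -4055 + 44 = -4011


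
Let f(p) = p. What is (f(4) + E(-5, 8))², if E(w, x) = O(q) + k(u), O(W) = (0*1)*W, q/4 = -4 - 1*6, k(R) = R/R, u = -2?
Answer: 25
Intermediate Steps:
k(R) = 1
q = -40 (q = 4*(-4 - 1*6) = 4*(-4 - 6) = 4*(-10) = -40)
O(W) = 0 (O(W) = 0*W = 0)
E(w, x) = 1 (E(w, x) = 0 + 1 = 1)
(f(4) + E(-5, 8))² = (4 + 1)² = 5² = 25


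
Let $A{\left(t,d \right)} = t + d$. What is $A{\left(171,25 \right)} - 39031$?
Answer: $-38835$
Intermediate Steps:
$A{\left(t,d \right)} = d + t$
$A{\left(171,25 \right)} - 39031 = \left(25 + 171\right) - 39031 = 196 - 39031 = -38835$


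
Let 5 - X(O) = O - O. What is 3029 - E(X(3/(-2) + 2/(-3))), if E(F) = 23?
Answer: 3006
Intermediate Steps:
X(O) = 5 (X(O) = 5 - (O - O) = 5 - 1*0 = 5 + 0 = 5)
3029 - E(X(3/(-2) + 2/(-3))) = 3029 - 1*23 = 3029 - 23 = 3006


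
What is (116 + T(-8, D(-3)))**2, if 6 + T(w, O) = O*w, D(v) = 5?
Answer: 4900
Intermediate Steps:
T(w, O) = -6 + O*w
(116 + T(-8, D(-3)))**2 = (116 + (-6 + 5*(-8)))**2 = (116 + (-6 - 40))**2 = (116 - 46)**2 = 70**2 = 4900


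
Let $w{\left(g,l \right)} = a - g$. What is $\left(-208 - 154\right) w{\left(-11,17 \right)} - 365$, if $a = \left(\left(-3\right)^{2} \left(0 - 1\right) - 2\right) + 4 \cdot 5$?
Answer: $-7605$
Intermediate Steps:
$a = 9$ ($a = \left(9 \left(0 - 1\right) - 2\right) + 20 = \left(9 \left(-1\right) - 2\right) + 20 = \left(-9 - 2\right) + 20 = -11 + 20 = 9$)
$w{\left(g,l \right)} = 9 - g$
$\left(-208 - 154\right) w{\left(-11,17 \right)} - 365 = \left(-208 - 154\right) \left(9 - -11\right) - 365 = \left(-208 - 154\right) \left(9 + 11\right) - 365 = \left(-362\right) 20 - 365 = -7240 - 365 = -7605$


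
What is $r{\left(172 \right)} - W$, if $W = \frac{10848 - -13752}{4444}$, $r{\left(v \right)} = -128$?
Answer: $- \frac{148358}{1111} \approx -133.54$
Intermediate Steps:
$W = \frac{6150}{1111}$ ($W = \left(10848 + 13752\right) \frac{1}{4444} = 24600 \cdot \frac{1}{4444} = \frac{6150}{1111} \approx 5.5356$)
$r{\left(172 \right)} - W = -128 - \frac{6150}{1111} = - \frac{148358}{1111}$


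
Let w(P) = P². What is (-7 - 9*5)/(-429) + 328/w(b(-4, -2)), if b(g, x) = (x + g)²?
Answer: 667/1782 ≈ 0.37430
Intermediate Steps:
b(g, x) = (g + x)²
(-7 - 9*5)/(-429) + 328/w(b(-4, -2)) = (-7 - 9*5)/(-429) + 328/(((-4 - 2)²)²) = (-7 - 45)*(-1/429) + 328/(((-6)²)²) = -52*(-1/429) + 328/(36²) = 4/33 + 328/1296 = 4/33 + 328*(1/1296) = 4/33 + 41/162 = 667/1782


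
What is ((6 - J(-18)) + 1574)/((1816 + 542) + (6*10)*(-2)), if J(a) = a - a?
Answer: 790/1119 ≈ 0.70599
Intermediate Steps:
J(a) = 0
((6 - J(-18)) + 1574)/((1816 + 542) + (6*10)*(-2)) = ((6 - 1*0) + 1574)/((1816 + 542) + (6*10)*(-2)) = ((6 + 0) + 1574)/(2358 + 60*(-2)) = (6 + 1574)/(2358 - 120) = 1580/2238 = 1580*(1/2238) = 790/1119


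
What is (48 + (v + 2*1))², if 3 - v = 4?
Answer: 2401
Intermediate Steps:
v = -1 (v = 3 - 1*4 = 3 - 4 = -1)
(48 + (v + 2*1))² = (48 + (-1 + 2*1))² = (48 + (-1 + 2))² = (48 + 1)² = 49² = 2401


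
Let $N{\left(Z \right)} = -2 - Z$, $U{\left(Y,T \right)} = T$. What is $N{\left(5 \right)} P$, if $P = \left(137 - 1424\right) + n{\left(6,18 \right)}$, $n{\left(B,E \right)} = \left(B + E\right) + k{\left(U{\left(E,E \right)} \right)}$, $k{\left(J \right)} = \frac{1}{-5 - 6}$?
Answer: $\frac{97258}{11} \approx 8841.6$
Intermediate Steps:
$k{\left(J \right)} = - \frac{1}{11}$ ($k{\left(J \right)} = \frac{1}{-11} = - \frac{1}{11}$)
$n{\left(B,E \right)} = - \frac{1}{11} + B + E$ ($n{\left(B,E \right)} = \left(B + E\right) - \frac{1}{11} = - \frac{1}{11} + B + E$)
$P = - \frac{13894}{11}$ ($P = \left(137 - 1424\right) + \left(- \frac{1}{11} + 6 + 18\right) = \left(137 - 1424\right) + \frac{263}{11} = -1287 + \frac{263}{11} = - \frac{13894}{11} \approx -1263.1$)
$N{\left(5 \right)} P = \left(-2 - 5\right) \left(- \frac{13894}{11}\right) = \left(-7\right) \left(- \frac{13894}{11}\right) = \frac{97258}{11}$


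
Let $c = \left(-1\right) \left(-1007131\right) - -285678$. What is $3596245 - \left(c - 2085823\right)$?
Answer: $4389259$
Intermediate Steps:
$c = 1292809$ ($c = 1007131 + 285678 = 1292809$)
$3596245 - \left(c - 2085823\right) = 3596245 - \left(1292809 - 2085823\right) = 3596245 - -793014 = 3596245 + 793014 = 4389259$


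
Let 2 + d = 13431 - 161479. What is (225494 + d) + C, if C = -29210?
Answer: 48234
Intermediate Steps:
d = -148050 (d = -2 + (13431 - 161479) = -2 - 148048 = -148050)
(225494 + d) + C = (225494 - 148050) - 29210 = 77444 - 29210 = 48234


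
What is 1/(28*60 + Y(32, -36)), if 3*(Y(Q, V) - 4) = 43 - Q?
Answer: 3/5063 ≈ 0.00059253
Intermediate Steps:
Y(Q, V) = 55/3 - Q/3 (Y(Q, V) = 4 + (43 - Q)/3 = 4 + (43/3 - Q/3) = 55/3 - Q/3)
1/(28*60 + Y(32, -36)) = 1/(28*60 + (55/3 - ⅓*32)) = 1/(1680 + (55/3 - 32/3)) = 1/(1680 + 23/3) = 1/(5063/3) = 3/5063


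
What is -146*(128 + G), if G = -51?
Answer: -11242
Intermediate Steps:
-146*(128 + G) = -146*(128 - 51) = -146*77 = -11242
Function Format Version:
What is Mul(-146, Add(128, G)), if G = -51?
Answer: -11242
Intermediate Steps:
Mul(-146, Add(128, G)) = Mul(-146, Add(128, -51)) = Mul(-146, 77) = -11242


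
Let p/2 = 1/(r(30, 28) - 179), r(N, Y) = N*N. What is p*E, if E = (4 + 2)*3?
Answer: 36/721 ≈ 0.049931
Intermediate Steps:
r(N, Y) = N²
E = 18 (E = 6*3 = 18)
p = 2/721 (p = 2/(30² - 179) = 2/(900 - 179) = 2/721 ≈ 0.0027739)
p*E = (2/721)*18 = 36/721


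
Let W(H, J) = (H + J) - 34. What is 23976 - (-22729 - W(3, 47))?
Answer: 46721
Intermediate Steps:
W(H, J) = -34 + H + J
23976 - (-22729 - W(3, 47)) = 23976 - (-22729 - (-34 + 3 + 47)) = 23976 - (-22729 - 1*16) = 23976 - (-22729 - 16) = 23976 - 1*(-22745) = 23976 + 22745 = 46721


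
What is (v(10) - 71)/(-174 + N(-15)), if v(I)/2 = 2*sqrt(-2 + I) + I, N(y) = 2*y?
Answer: 1/4 - 2*sqrt(2)/51 ≈ 0.19454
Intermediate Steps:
v(I) = 2*I + 4*sqrt(-2 + I) (v(I) = 2*(2*sqrt(-2 + I) + I) = 2*(I + 2*sqrt(-2 + I)) = 2*I + 4*sqrt(-2 + I))
(v(10) - 71)/(-174 + N(-15)) = ((2*10 + 4*sqrt(-2 + 10)) - 71)/(-174 + 2*(-15)) = ((20 + 4*sqrt(8)) - 71)/(-174 - 30) = ((20 + 4*(2*sqrt(2))) - 71)/(-204) = ((20 + 8*sqrt(2)) - 71)*(-1/204) = (-51 + 8*sqrt(2))*(-1/204) = 1/4 - 2*sqrt(2)/51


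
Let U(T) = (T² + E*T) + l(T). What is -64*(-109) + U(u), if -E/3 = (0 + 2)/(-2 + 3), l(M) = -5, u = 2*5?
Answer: 7011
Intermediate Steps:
u = 10
E = -6 (E = -3*(0 + 2)/(-2 + 3) = -6/1 = -6 ≈ -6.0000)
U(T) = -5 + T² - 6*T (U(T) = (T² - 6*T) - 5 = -5 + T² - 6*T)
-64*(-109) + U(u) = -64*(-109) + (-5 + 10² - 6*10) = 6976 + (-5 + 100 - 60) = 6976 + 35 = 7011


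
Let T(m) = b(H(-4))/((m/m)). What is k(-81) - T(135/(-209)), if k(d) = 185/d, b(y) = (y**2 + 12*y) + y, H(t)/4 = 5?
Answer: -53645/81 ≈ -662.28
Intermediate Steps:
H(t) = 20 (H(t) = 4*5 = 20)
b(y) = y**2 + 13*y
T(m) = 660 (T(m) = (20*(13 + 20))/((m/m)) = (20*33)/1 = 660*1 = 660)
k(-81) - T(135/(-209)) = 185/(-81) - 1*660 = 185*(-1/81) - 660 = -185/81 - 660 = -53645/81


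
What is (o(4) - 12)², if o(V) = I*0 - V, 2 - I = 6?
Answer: 256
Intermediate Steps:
I = -4 (I = 2 - 1*6 = 2 - 6 = -4)
o(V) = -V (o(V) = -4*0 - V = 0 - V = -V)
(o(4) - 12)² = (-1*4 - 12)² = (-4 - 12)² = (-16)² = 256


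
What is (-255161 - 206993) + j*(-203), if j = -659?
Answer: -328377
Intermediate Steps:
(-255161 - 206993) + j*(-203) = (-255161 - 206993) - 659*(-203) = -462154 + 133777 = -328377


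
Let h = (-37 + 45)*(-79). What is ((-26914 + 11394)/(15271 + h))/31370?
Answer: -1552/45922543 ≈ -3.3796e-5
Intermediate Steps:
h = -632 (h = 8*(-79) = -632)
((-26914 + 11394)/(15271 + h))/31370 = ((-26914 + 11394)/(15271 - 632))/31370 = -15520/14639*(1/31370) = -15520*1/14639*(1/31370) = -15520/14639*1/31370 = -1552/45922543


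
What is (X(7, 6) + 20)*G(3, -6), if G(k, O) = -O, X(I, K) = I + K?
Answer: 198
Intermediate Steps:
(X(7, 6) + 20)*G(3, -6) = ((7 + 6) + 20)*(-1*(-6)) = (13 + 20)*6 = 33*6 = 198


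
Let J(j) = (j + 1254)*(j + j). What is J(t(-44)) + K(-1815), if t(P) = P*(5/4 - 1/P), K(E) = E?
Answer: -135991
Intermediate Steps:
t(P) = P*(5/4 - 1/P) (t(P) = P*(5*(¼) - 1/P) = P*(5/4 - 1/P))
J(j) = 2*j*(1254 + j) (J(j) = (1254 + j)*(2*j) = 2*j*(1254 + j))
J(t(-44)) + K(-1815) = 2*(-1 + (5/4)*(-44))*(1254 + (-1 + (5/4)*(-44))) - 1815 = 2*(-1 - 55)*(1254 + (-1 - 55)) - 1815 = 2*(-56)*(1254 - 56) - 1815 = 2*(-56)*1198 - 1815 = -134176 - 1815 = -135991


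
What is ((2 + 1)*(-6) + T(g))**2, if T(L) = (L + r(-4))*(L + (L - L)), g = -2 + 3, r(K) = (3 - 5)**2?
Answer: 169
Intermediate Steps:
r(K) = 4 (r(K) = (-2)**2 = 4)
g = 1
T(L) = L*(4 + L) (T(L) = (L + 4)*(L + (L - L)) = (4 + L)*(L + 0) = (4 + L)*L = L*(4 + L))
((2 + 1)*(-6) + T(g))**2 = ((2 + 1)*(-6) + 1*(4 + 1))**2 = (3*(-6) + 1*5)**2 = (-18 + 5)**2 = (-13)**2 = 169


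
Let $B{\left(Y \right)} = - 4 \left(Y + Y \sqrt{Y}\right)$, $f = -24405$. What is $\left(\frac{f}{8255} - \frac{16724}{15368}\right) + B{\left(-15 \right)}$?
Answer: $\frac{3140999}{56134} + 60 i \sqrt{15} \approx 55.955 + 232.38 i$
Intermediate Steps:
$B{\left(Y \right)} = - 4 Y - 4 Y^{\frac{3}{2}}$ ($B{\left(Y \right)} = - 4 \left(Y + Y^{\frac{3}{2}}\right) = - 4 Y - 4 Y^{\frac{3}{2}}$)
$\left(\frac{f}{8255} - \frac{16724}{15368}\right) + B{\left(-15 \right)} = \left(- \frac{24405}{8255} - \frac{16724}{15368}\right) - \left(-60 + 4 \left(-15\right)^{\frac{3}{2}}\right) = \left(\left(-24405\right) \frac{1}{8255} - \frac{37}{34}\right) + \left(60 - 4 \left(- 15 i \sqrt{15}\right)\right) = \left(- \frac{4881}{1651} - \frac{37}{34}\right) + \left(60 + 60 i \sqrt{15}\right) = - \frac{227041}{56134} + \left(60 + 60 i \sqrt{15}\right) = \frac{3140999}{56134} + 60 i \sqrt{15}$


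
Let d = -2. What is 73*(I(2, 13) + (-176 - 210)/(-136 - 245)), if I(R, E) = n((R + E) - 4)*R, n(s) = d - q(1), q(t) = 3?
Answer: -249952/381 ≈ -656.04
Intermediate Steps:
n(s) = -5 (n(s) = -2 - 1*3 = -2 - 3 = -5)
I(R, E) = -5*R
73*(I(2, 13) + (-176 - 210)/(-136 - 245)) = 73*(-5*2 + (-176 - 210)/(-136 - 245)) = 73*(-10 - 386/(-381)) = 73*(-10 - 386*(-1/381)) = 73*(-10 + 386/381) = 73*(-3424/381) = -249952/381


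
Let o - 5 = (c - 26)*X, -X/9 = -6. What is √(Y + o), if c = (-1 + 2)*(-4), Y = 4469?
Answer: √2854 ≈ 53.423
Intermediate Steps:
X = 54 (X = -9*(-6) = 54)
c = -4 (c = 1*(-4) = -4)
o = -1615 (o = 5 + (-4 - 26)*54 = 5 - 30*54 = 5 - 1620 = -1615)
√(Y + o) = √(4469 - 1615) = √2854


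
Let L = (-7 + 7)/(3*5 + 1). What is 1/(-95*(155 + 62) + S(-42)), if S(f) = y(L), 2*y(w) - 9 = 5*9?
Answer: -1/20588 ≈ -4.8572e-5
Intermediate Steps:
L = 0 (L = 0/(15 + 1) = 0/16 = 0*(1/16) = 0)
y(w) = 27 (y(w) = 9/2 + (5*9)/2 = 9/2 + (½)*45 = 9/2 + 45/2 = 27)
S(f) = 27
1/(-95*(155 + 62) + S(-42)) = 1/(-95*(155 + 62) + 27) = 1/(-95*217 + 27) = 1/(-20615 + 27) = 1/(-20588) = -1/20588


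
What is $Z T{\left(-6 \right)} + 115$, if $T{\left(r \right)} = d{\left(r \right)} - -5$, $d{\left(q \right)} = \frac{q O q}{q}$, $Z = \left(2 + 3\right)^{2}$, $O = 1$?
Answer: $90$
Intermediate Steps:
$Z = 25$ ($Z = 5^{2} = 25$)
$d{\left(q \right)} = q$ ($d{\left(q \right)} = \frac{q 1 q}{q} = \frac{q q}{q} = \frac{q^{2}}{q} = q$)
$T{\left(r \right)} = 5 + r$ ($T{\left(r \right)} = r - -5 = r + 5 = 5 + r$)
$Z T{\left(-6 \right)} + 115 = 25 \left(5 - 6\right) + 115 = 25 \left(-1\right) + 115 = -25 + 115 = 90$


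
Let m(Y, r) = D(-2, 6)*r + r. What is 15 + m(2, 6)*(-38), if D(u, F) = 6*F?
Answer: -8421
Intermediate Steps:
m(Y, r) = 37*r (m(Y, r) = (6*6)*r + r = 36*r + r = 37*r)
15 + m(2, 6)*(-38) = 15 + (37*6)*(-38) = 15 + 222*(-38) = 15 - 8436 = -8421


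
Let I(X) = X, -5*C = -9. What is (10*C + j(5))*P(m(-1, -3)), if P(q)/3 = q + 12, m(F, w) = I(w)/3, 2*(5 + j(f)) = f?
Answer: 1023/2 ≈ 511.50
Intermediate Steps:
C = 9/5 (C = -⅕*(-9) = 9/5 ≈ 1.8000)
j(f) = -5 + f/2
m(F, w) = w/3
P(q) = 36 + 3*q (P(q) = 3*(q + 12) = 3*(12 + q) = 36 + 3*q)
(10*C + j(5))*P(m(-1, -3)) = (10*(9/5) + (-5 + (½)*5))*(36 + 3*((⅓)*(-3))) = (18 + (-5 + 5/2))*(36 + 3*(-1)) = (18 - 5/2)*(36 - 3) = (31/2)*33 = 1023/2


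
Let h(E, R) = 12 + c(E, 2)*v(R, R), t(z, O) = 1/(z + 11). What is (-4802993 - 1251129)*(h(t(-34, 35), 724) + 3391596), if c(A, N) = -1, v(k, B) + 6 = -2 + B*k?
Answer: -17359831587680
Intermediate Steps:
v(k, B) = -8 + B*k (v(k, B) = -6 + (-2 + B*k) = -8 + B*k)
t(z, O) = 1/(11 + z)
h(E, R) = 20 - R² (h(E, R) = 12 - (-8 + R*R) = 12 - (-8 + R²) = 12 + (8 - R²) = 20 - R²)
(-4802993 - 1251129)*(h(t(-34, 35), 724) + 3391596) = (-4802993 - 1251129)*((20 - 1*724²) + 3391596) = -6054122*((20 - 1*524176) + 3391596) = -6054122*((20 - 524176) + 3391596) = -6054122*(-524156 + 3391596) = -6054122*2867440 = -17359831587680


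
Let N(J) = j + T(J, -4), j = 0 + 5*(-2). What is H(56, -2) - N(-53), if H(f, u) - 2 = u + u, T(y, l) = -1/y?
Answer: 423/53 ≈ 7.9811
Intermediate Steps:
H(f, u) = 2 + 2*u (H(f, u) = 2 + (u + u) = 2 + 2*u)
j = -10 (j = 0 - 10 = -10)
N(J) = -10 - 1/J
H(56, -2) - N(-53) = (2 + 2*(-2)) - (-10 - 1/(-53)) = (2 - 4) - (-10 - 1*(-1/53)) = -2 - (-10 + 1/53) = -2 - 1*(-529/53) = -2 + 529/53 = 423/53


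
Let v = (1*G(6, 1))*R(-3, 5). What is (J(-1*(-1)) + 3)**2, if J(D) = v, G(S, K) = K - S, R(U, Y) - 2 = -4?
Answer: 169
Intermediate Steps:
R(U, Y) = -2 (R(U, Y) = 2 - 4 = -2)
v = 10 (v = (1*(1 - 1*6))*(-2) = (1*(1 - 6))*(-2) = (1*(-5))*(-2) = -5*(-2) = 10)
J(D) = 10
(J(-1*(-1)) + 3)**2 = (10 + 3)**2 = 13**2 = 169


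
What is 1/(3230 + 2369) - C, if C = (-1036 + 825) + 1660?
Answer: -8112950/5599 ≈ -1449.0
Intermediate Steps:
C = 1449 (C = -211 + 1660 = 1449)
1/(3230 + 2369) - C = 1/(3230 + 2369) - 1*1449 = 1/5599 - 1449 = -8112950/5599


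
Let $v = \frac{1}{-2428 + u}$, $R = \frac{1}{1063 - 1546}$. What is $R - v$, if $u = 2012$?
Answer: $\frac{67}{200928} \approx 0.00033345$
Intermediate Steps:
$R = - \frac{1}{483}$ ($R = \frac{1}{-483} = - \frac{1}{483} \approx -0.0020704$)
$v = - \frac{1}{416}$ ($v = \frac{1}{-2428 + 2012} = \frac{1}{-416} = - \frac{1}{416} \approx -0.0024038$)
$R - v = - \frac{1}{483} - - \frac{1}{416} = - \frac{1}{483} + \frac{1}{416} = \frac{67}{200928}$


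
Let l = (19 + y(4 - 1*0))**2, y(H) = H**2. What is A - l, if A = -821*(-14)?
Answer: 10269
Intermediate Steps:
A = 11494
l = 1225 (l = (19 + (4 - 1*0)**2)**2 = (19 + (4 + 0)**2)**2 = (19 + 4**2)**2 = (19 + 16)**2 = 35**2 = 1225)
A - l = 11494 - 1*1225 = 11494 - 1225 = 10269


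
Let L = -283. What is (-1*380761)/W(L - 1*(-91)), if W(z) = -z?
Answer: -380761/192 ≈ -1983.1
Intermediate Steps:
(-1*380761)/W(L - 1*(-91)) = (-1*380761)/((-(-283 - 1*(-91)))) = -380761*(-1/(-283 + 91)) = -380761/((-1*(-192))) = -380761/192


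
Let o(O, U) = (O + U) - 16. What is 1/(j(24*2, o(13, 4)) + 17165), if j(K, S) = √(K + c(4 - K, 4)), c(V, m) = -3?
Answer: 3433/58927436 - 3*√5/294637180 ≈ 5.8235e-5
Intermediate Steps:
o(O, U) = -16 + O + U
j(K, S) = √(-3 + K) (j(K, S) = √(K - 3) = √(-3 + K))
1/(j(24*2, o(13, 4)) + 17165) = 1/(√(-3 + 24*2) + 17165) = 1/(√(-3 + 48) + 17165) = 1/(√45 + 17165) = 1/(3*√5 + 17165) = 1/(17165 + 3*√5)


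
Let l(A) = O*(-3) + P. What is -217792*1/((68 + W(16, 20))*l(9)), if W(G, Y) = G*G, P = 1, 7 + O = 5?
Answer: -54448/567 ≈ -96.028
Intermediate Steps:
O = -2 (O = -7 + 5 = -2)
W(G, Y) = G²
l(A) = 7 (l(A) = -2*(-3) + 1 = 6 + 1 = 7)
-217792*1/((68 + W(16, 20))*l(9)) = -217792*1/(7*(68 + 16²)) = -217792*1/(7*(68 + 256)) = -217792/(7*324) = -217792/2268 = -217792*1/2268 = -54448/567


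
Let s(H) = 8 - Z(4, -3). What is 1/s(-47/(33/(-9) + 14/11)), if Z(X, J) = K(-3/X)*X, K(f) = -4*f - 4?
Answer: 1/12 ≈ 0.083333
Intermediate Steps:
K(f) = -4 - 4*f
Z(X, J) = X*(-4 + 12/X) (Z(X, J) = (-4 - (-12)/X)*X = (-4 + 12/X)*X = X*(-4 + 12/X))
s(H) = 12 (s(H) = 8 - (12 - 4*4) = 8 - (12 - 16) = 8 - 1*(-4) = 8 + 4 = 12)
1/s(-47/(33/(-9) + 14/11)) = 1/12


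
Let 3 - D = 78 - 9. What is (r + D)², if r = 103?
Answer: 1369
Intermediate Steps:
D = -66 (D = 3 - (78 - 9) = 3 - 1*69 = 3 - 69 = -66)
(r + D)² = (103 - 66)² = 37² = 1369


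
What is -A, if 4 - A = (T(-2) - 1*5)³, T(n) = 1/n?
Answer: -1363/8 ≈ -170.38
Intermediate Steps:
A = 1363/8 (A = 4 - (1/(-2) - 1*5)³ = 4 - (-½ - 5)³ = 4 - (-11/2)³ = 4 - 1*(-1331/8) = 4 + 1331/8 = 1363/8 ≈ 170.38)
-A = -1*1363/8 = -1363/8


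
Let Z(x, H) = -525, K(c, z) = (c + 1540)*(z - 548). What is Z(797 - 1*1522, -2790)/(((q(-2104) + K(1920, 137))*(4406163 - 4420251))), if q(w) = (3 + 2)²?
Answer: -35/1335575272 ≈ -2.6206e-8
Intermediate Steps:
K(c, z) = (-548 + z)*(1540 + c) (K(c, z) = (1540 + c)*(-548 + z) = (-548 + z)*(1540 + c))
q(w) = 25 (q(w) = 5² = 25)
Z(797 - 1*1522, -2790)/(((q(-2104) + K(1920, 137))*(4406163 - 4420251))) = -525*1/((25 + (-843920 - 548*1920 + 1540*137 + 1920*137))*(4406163 - 4420251)) = -525*(-1/(14088*(25 + (-843920 - 1052160 + 210980 + 263040)))) = -525*(-1/(14088*(25 - 1422060))) = -525/((-1422035*(-14088))) = -525/20033629080 = -525*1/20033629080 = -35/1335575272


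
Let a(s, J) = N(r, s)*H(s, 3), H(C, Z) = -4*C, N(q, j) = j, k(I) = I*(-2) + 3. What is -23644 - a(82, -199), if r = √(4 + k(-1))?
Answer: 3252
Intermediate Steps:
k(I) = 3 - 2*I (k(I) = -2*I + 3 = 3 - 2*I)
r = 3 (r = √(4 + (3 - 2*(-1))) = √(4 + (3 + 2)) = √(4 + 5) = √9 = 3)
a(s, J) = -4*s² (a(s, J) = s*(-4*s) = -4*s²)
-23644 - a(82, -199) = -23644 - (-4)*82² = -23644 - (-4)*6724 = -23644 - 1*(-26896) = -23644 + 26896 = 3252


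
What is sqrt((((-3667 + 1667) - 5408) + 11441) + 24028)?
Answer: sqrt(28061) ≈ 167.51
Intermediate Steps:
sqrt((((-3667 + 1667) - 5408) + 11441) + 24028) = sqrt(((-2000 - 5408) + 11441) + 24028) = sqrt((-7408 + 11441) + 24028) = sqrt(4033 + 24028) = sqrt(28061)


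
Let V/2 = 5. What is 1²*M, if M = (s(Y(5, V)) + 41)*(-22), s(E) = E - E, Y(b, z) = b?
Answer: -902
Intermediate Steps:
V = 10 (V = 2*5 = 10)
s(E) = 0
M = -902 (M = (0 + 41)*(-22) = 41*(-22) = -902)
1²*M = 1²*(-902) = 1*(-902) = -902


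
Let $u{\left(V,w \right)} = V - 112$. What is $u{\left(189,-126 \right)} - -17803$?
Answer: $17880$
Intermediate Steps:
$u{\left(V,w \right)} = -112 + V$
$u{\left(189,-126 \right)} - -17803 = \left(-112 + 189\right) - -17803 = 77 + 17803 = 17880$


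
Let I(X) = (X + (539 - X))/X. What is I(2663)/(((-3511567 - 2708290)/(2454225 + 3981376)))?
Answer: -495541277/2366211313 ≈ -0.20942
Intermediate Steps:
I(X) = 539/X
I(2663)/(((-3511567 - 2708290)/(2454225 + 3981376))) = (539/2663)/(((-3511567 - 2708290)/(2454225 + 3981376))) = (539*(1/2663))/((-6219857/6435601)) = 539/(2663*((-6219857*1/6435601))) = 539/(2663*(-6219857/6435601)) = (539/2663)*(-6435601/6219857) = -495541277/2366211313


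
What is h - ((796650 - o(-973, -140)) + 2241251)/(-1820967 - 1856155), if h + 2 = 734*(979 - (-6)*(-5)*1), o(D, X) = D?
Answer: 1280676923841/1838561 ≈ 6.9657e+5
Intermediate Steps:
h = 696564 (h = -2 + 734*(979 - (-6)*(-5)*1) = -2 + 734*(979 - 3*10*1) = -2 + 734*(979 - 30*1) = -2 + 734*(979 - 30) = -2 + 734*949 = -2 + 696566 = 696564)
h - ((796650 - o(-973, -140)) + 2241251)/(-1820967 - 1856155) = 696564 - ((796650 - 1*(-973)) + 2241251)/(-1820967 - 1856155) = 696564 - ((796650 + 973) + 2241251)/(-3677122) = 696564 - (797623 + 2241251)*(-1)/3677122 = 696564 - 3038874*(-1)/3677122 = 696564 - 1*(-1519437/1838561) = 696564 + 1519437/1838561 = 1280676923841/1838561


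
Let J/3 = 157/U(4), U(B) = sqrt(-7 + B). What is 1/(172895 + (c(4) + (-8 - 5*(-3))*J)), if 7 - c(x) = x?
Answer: 172898/29897341807 + 1099*I*sqrt(3)/29897341807 ≈ 5.7831e-6 + 6.3669e-8*I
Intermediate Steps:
c(x) = 7 - x
J = -157*I*sqrt(3) (J = 3*(157/(sqrt(-7 + 4))) = 3*(157/(sqrt(-3))) = 3*(157/((I*sqrt(3)))) = 3*(157*(-I*sqrt(3)/3)) = 3*(-157*I*sqrt(3)/3) = -157*I*sqrt(3) ≈ -271.93*I)
1/(172895 + (c(4) + (-8 - 5*(-3))*J)) = 1/(172895 + ((7 - 1*4) + (-8 - 5*(-3))*(-157*I*sqrt(3)))) = 1/(172895 + ((7 - 4) + (-8 + 15)*(-157*I*sqrt(3)))) = 1/(172895 + (3 + 7*(-157*I*sqrt(3)))) = 1/(172895 + (3 - 1099*I*sqrt(3))) = 1/(172898 - 1099*I*sqrt(3))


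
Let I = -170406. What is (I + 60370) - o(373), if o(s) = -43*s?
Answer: -93997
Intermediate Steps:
(I + 60370) - o(373) = (-170406 + 60370) - (-43)*373 = -110036 - 1*(-16039) = -110036 + 16039 = -93997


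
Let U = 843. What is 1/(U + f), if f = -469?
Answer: 1/374 ≈ 0.0026738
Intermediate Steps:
1/(U + f) = 1/(843 - 469) = 1/374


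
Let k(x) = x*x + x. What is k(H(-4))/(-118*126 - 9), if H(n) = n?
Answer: -4/4959 ≈ -0.00080661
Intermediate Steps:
k(x) = x + x² (k(x) = x² + x = x + x²)
k(H(-4))/(-118*126 - 9) = (-4*(1 - 4))/(-118*126 - 9) = (-4*(-3))/(-14868 - 9) = 12/(-14877) = 12*(-1/14877) = -4/4959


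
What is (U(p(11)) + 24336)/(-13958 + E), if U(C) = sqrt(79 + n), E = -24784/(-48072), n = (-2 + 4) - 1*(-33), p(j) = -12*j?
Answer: -36558756/20967631 - 6009*sqrt(114)/83870524 ≈ -1.7443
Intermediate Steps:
n = 35 (n = 2 + 33 = 35)
E = 3098/6009 (E = -24784*(-1/48072) = 3098/6009 ≈ 0.51556)
U(C) = sqrt(114) (U(C) = sqrt(79 + 35) = sqrt(114))
(U(p(11)) + 24336)/(-13958 + E) = (sqrt(114) + 24336)/(-13958 + 3098/6009) = (24336 + sqrt(114))/(-83870524/6009) = (24336 + sqrt(114))*(-6009/83870524) = -36558756/20967631 - 6009*sqrt(114)/83870524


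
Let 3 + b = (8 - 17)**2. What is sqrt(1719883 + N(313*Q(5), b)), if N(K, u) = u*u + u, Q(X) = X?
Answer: sqrt(1726045) ≈ 1313.8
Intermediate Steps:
b = 78 (b = -3 + (8 - 17)**2 = -3 + (-9)**2 = -3 + 81 = 78)
N(K, u) = u + u**2 (N(K, u) = u**2 + u = u + u**2)
sqrt(1719883 + N(313*Q(5), b)) = sqrt(1719883 + 78*(1 + 78)) = sqrt(1719883 + 78*79) = sqrt(1719883 + 6162) = sqrt(1726045)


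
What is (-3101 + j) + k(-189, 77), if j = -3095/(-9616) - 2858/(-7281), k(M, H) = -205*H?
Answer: -1322236199833/70014096 ≈ -18885.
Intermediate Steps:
j = 50017223/70014096 (j = -3095*(-1/9616) - 2858*(-1/7281) = 3095/9616 + 2858/7281 = 50017223/70014096 ≈ 0.71439)
(-3101 + j) + k(-189, 77) = (-3101 + 50017223/70014096) - 205*77 = -217063694473/70014096 - 15785 = -1322236199833/70014096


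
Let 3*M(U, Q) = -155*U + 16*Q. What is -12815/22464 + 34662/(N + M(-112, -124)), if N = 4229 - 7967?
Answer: 1141302737/46747584 ≈ 24.414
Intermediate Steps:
N = -3738
M(U, Q) = -155*U/3 + 16*Q/3 (M(U, Q) = (-155*U + 16*Q)/3 = -155*U/3 + 16*Q/3)
-12815/22464 + 34662/(N + M(-112, -124)) = -12815/22464 + 34662/(-3738 + (-155/3*(-112) + (16/3)*(-124))) = -12815*1/22464 + 34662/(-3738 + (17360/3 - 1984/3)) = -12815/22464 + 34662/(-3738 + 15376/3) = -12815/22464 + 34662/(4162/3) = -12815/22464 + 34662*(3/4162) = -12815/22464 + 51993/2081 = 1141302737/46747584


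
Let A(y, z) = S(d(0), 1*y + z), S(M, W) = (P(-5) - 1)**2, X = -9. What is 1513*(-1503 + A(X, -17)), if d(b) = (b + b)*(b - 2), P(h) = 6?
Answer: -2236214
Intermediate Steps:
d(b) = 2*b*(-2 + b) (d(b) = (2*b)*(-2 + b) = 2*b*(-2 + b))
S(M, W) = 25 (S(M, W) = (6 - 1)**2 = 5**2 = 25)
A(y, z) = 25
1513*(-1503 + A(X, -17)) = 1513*(-1503 + 25) = 1513*(-1478) = -2236214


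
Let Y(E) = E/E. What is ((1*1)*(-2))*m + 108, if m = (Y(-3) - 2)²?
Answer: 106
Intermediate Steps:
Y(E) = 1
m = 1 (m = (1 - 2)² = (-1)² = 1)
((1*1)*(-2))*m + 108 = ((1*1)*(-2))*1 + 108 = (1*(-2))*1 + 108 = -2*1 + 108 = -2 + 108 = 106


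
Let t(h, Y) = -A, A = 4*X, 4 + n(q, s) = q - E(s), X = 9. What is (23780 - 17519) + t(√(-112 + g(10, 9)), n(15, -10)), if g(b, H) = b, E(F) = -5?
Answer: 6225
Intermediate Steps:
n(q, s) = 1 + q (n(q, s) = -4 + (q - 1*(-5)) = -4 + (q + 5) = -4 + (5 + q) = 1 + q)
A = 36 (A = 4*9 = 36)
t(h, Y) = -36 (t(h, Y) = -1*36 = -36)
(23780 - 17519) + t(√(-112 + g(10, 9)), n(15, -10)) = (23780 - 17519) - 36 = 6261 - 36 = 6225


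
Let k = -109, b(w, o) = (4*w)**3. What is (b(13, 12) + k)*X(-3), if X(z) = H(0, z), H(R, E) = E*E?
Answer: 1264491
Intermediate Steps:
H(R, E) = E**2
b(w, o) = 64*w**3
X(z) = z**2
(b(13, 12) + k)*X(-3) = (64*13**3 - 109)*(-3)**2 = (64*2197 - 109)*9 = (140608 - 109)*9 = 140499*9 = 1264491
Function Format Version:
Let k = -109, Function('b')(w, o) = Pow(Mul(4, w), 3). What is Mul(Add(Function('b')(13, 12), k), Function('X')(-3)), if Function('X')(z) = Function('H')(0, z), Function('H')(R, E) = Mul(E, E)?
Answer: 1264491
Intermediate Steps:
Function('H')(R, E) = Pow(E, 2)
Function('b')(w, o) = Mul(64, Pow(w, 3))
Function('X')(z) = Pow(z, 2)
Mul(Add(Function('b')(13, 12), k), Function('X')(-3)) = Mul(Add(Mul(64, Pow(13, 3)), -109), Pow(-3, 2)) = Mul(Add(Mul(64, 2197), -109), 9) = Mul(Add(140608, -109), 9) = Mul(140499, 9) = 1264491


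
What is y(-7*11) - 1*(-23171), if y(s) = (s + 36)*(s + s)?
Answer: 29485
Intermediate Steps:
y(s) = 2*s*(36 + s) (y(s) = (36 + s)*(2*s) = 2*s*(36 + s))
y(-7*11) - 1*(-23171) = 2*(-7*11)*(36 - 7*11) - 1*(-23171) = 2*(-77)*(36 - 77) + 23171 = 2*(-77)*(-41) + 23171 = 6314 + 23171 = 29485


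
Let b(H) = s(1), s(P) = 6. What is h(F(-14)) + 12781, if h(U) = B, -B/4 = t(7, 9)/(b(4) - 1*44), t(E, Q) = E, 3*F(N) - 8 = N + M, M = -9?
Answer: 242853/19 ≈ 12782.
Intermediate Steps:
b(H) = 6
F(N) = -⅓ + N/3 (F(N) = 8/3 + (N - 9)/3 = 8/3 + (-9 + N)/3 = 8/3 + (-3 + N/3) = -⅓ + N/3)
B = 14/19 (B = -28/(6 - 1*44) = -28/(6 - 44) = -28/(-38) = -28*(-1)/38 = -4*(-7/38) = 14/19 ≈ 0.73684)
h(U) = 14/19
h(F(-14)) + 12781 = 14/19 + 12781 = 242853/19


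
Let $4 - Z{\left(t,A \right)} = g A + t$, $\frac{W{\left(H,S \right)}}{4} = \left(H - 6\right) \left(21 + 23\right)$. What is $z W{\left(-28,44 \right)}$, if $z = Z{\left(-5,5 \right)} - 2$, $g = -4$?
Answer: $-161568$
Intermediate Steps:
$W{\left(H,S \right)} = -1056 + 176 H$ ($W{\left(H,S \right)} = 4 \left(H - 6\right) \left(21 + 23\right) = 4 \left(-6 + H\right) 44 = 4 \left(-264 + 44 H\right) = -1056 + 176 H$)
$Z{\left(t,A \right)} = 4 - t + 4 A$ ($Z{\left(t,A \right)} = 4 - \left(- 4 A + t\right) = 4 - \left(t - 4 A\right) = 4 + \left(- t + 4 A\right) = 4 - t + 4 A$)
$z = 27$ ($z = \left(4 - -5 + 4 \cdot 5\right) - 2 = \left(4 + 5 + 20\right) - 2 = 29 - 2 = 27$)
$z W{\left(-28,44 \right)} = 27 \left(-1056 + 176 \left(-28\right)\right) = 27 \left(-1056 - 4928\right) = 27 \left(-5984\right) = -161568$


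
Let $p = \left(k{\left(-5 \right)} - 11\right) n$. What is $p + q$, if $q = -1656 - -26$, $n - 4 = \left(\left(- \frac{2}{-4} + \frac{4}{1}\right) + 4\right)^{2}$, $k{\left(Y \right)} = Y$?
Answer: $-2850$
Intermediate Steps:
$n = \frac{305}{4}$ ($n = 4 + \left(\left(- \frac{2}{-4} + \frac{4}{1}\right) + 4\right)^{2} = 4 + \left(\left(\left(-2\right) \left(- \frac{1}{4}\right) + 4 \cdot 1\right) + 4\right)^{2} = 4 + \left(\left(\frac{1}{2} + 4\right) + 4\right)^{2} = 4 + \left(\frac{9}{2} + 4\right)^{2} = 4 + \left(\frac{17}{2}\right)^{2} = 4 + \frac{289}{4} = \frac{305}{4} \approx 76.25$)
$p = -1220$ ($p = \left(-5 - 11\right) \frac{305}{4} = \left(-16\right) \frac{305}{4} = -1220$)
$q = -1630$ ($q = -1656 + 26 = -1630$)
$p + q = -1220 - 1630 = -2850$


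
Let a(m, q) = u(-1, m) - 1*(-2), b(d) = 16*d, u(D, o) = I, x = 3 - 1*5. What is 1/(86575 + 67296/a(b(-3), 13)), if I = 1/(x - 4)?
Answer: 11/1356101 ≈ 8.1115e-6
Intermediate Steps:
x = -2 (x = 3 - 5 = -2)
I = -1/6 (I = 1/(-2 - 4) = 1/(-6) = -1/6 ≈ -0.16667)
u(D, o) = -1/6
a(m, q) = 11/6 (a(m, q) = -1/6 - 1*(-2) = -1/6 + 2 = 11/6)
1/(86575 + 67296/a(b(-3), 13)) = 1/(86575 + 67296/(11/6)) = 1/(86575 + 67296*(6/11)) = 1/(86575 + 403776/11) = 1/(1356101/11) = 11/1356101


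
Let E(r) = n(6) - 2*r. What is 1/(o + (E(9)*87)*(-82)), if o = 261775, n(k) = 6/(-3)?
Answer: 1/404455 ≈ 2.4725e-6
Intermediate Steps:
n(k) = -2 (n(k) = 6*(-⅓) = -2)
E(r) = -2 - 2*r
1/(o + (E(9)*87)*(-82)) = 1/(261775 + ((-2 - 2*9)*87)*(-82)) = 1/(261775 + ((-2 - 18)*87)*(-82)) = 1/(261775 - 20*87*(-82)) = 1/(261775 - 1740*(-82)) = 1/(261775 + 142680) = 1/404455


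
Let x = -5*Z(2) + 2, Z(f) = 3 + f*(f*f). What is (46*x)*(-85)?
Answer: 207230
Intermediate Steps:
Z(f) = 3 + f**3 (Z(f) = 3 + f*f**2 = 3 + f**3)
x = -53 (x = -5*(3 + 2**3) + 2 = -5*(3 + 8) + 2 = -5*11 + 2 = -55 + 2 = -53)
(46*x)*(-85) = (46*(-53))*(-85) = -2438*(-85) = 207230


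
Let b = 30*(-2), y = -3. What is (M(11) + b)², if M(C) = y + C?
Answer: 2704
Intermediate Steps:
b = -60
M(C) = -3 + C
(M(11) + b)² = ((-3 + 11) - 60)² = (8 - 60)² = (-52)² = 2704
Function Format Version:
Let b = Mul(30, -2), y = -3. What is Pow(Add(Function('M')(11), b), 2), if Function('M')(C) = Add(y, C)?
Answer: 2704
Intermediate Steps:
b = -60
Function('M')(C) = Add(-3, C)
Pow(Add(Function('M')(11), b), 2) = Pow(Add(Add(-3, 11), -60), 2) = Pow(Add(8, -60), 2) = Pow(-52, 2) = 2704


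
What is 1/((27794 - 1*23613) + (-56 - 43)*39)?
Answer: 1/320 ≈ 0.0031250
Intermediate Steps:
1/((27794 - 1*23613) + (-56 - 43)*39) = 1/((27794 - 23613) - 99*39) = 1/(4181 - 3861) = 1/320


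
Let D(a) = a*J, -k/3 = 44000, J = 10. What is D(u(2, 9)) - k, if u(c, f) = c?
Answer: 132020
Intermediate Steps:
k = -132000 (k = -3*44000 = -132000)
D(a) = 10*a (D(a) = a*10 = 10*a)
D(u(2, 9)) - k = 10*2 - 1*(-132000) = 20 + 132000 = 132020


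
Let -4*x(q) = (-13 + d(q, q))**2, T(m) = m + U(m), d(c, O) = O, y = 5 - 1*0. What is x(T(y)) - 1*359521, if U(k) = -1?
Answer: -1438165/4 ≈ -3.5954e+5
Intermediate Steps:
y = 5 (y = 5 + 0 = 5)
T(m) = -1 + m (T(m) = m - 1 = -1 + m)
x(q) = -(-13 + q)**2/4
x(T(y)) - 1*359521 = -(-13 + (-1 + 5))**2/4 - 1*359521 = -(-13 + 4)**2/4 - 359521 = -1/4*(-9)**2 - 359521 = -1/4*81 - 359521 = -81/4 - 359521 = -1438165/4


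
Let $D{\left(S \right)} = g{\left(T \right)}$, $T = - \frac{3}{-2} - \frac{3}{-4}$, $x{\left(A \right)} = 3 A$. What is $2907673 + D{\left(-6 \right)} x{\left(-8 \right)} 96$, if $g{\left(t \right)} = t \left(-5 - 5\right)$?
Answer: $2959513$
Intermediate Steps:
$T = \frac{9}{4}$ ($T = \left(-3\right) \left(- \frac{1}{2}\right) - - \frac{3}{4} = \frac{3}{2} + \frac{3}{4} = \frac{9}{4} \approx 2.25$)
$g{\left(t \right)} = - 10 t$ ($g{\left(t \right)} = t \left(-5 - 5\right) = t \left(-10\right) = - 10 t$)
$D{\left(S \right)} = - \frac{45}{2}$ ($D{\left(S \right)} = \left(-10\right) \frac{9}{4} = - \frac{45}{2}$)
$2907673 + D{\left(-6 \right)} x{\left(-8 \right)} 96 = 2907673 + - \frac{45 \cdot 3 \left(-8\right)}{2} \cdot 96 = 2907673 + \left(- \frac{45}{2}\right) \left(-24\right) 96 = 2907673 + 540 \cdot 96 = 2907673 + 51840 = 2959513$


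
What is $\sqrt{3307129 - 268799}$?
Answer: $\sqrt{3038330} \approx 1743.1$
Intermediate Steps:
$\sqrt{3307129 - 268799} = \sqrt{3038330}$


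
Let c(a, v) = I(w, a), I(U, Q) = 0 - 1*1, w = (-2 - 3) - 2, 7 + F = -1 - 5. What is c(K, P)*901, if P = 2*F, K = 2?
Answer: -901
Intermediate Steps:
F = -13 (F = -7 + (-1 - 5) = -7 - 6 = -13)
P = -26 (P = 2*(-13) = -26)
w = -7 (w = -5 - 2 = -7)
I(U, Q) = -1 (I(U, Q) = 0 - 1 = -1)
c(a, v) = -1
c(K, P)*901 = -1*901 = -901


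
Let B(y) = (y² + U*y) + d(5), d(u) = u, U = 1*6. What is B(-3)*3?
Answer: -12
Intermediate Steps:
U = 6
B(y) = 5 + y² + 6*y (B(y) = (y² + 6*y) + 5 = 5 + y² + 6*y)
B(-3)*3 = (5 + (-3)² + 6*(-3))*3 = (5 + 9 - 18)*3 = -4*3 = -12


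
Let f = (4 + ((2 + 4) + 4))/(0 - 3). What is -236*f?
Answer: 3304/3 ≈ 1101.3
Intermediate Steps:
f = -14/3 (f = (4 + (6 + 4))/(-3) = (4 + 10)*(-⅓) = 14*(-⅓) = -14/3 ≈ -4.6667)
-236*f = -236*(-14/3) = 3304/3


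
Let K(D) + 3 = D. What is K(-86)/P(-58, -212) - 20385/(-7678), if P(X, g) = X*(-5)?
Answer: 1307077/556655 ≈ 2.3481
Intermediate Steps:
P(X, g) = -5*X
K(D) = -3 + D
K(-86)/P(-58, -212) - 20385/(-7678) = (-3 - 86)/((-5*(-58))) - 20385/(-7678) = -89/290 - 20385*(-1/7678) = -89*1/290 + 20385/7678 = -89/290 + 20385/7678 = 1307077/556655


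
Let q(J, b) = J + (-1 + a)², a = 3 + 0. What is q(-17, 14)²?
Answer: 169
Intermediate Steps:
a = 3
q(J, b) = 4 + J (q(J, b) = J + (-1 + 3)² = J + 2² = J + 4 = 4 + J)
q(-17, 14)² = (4 - 17)² = (-13)² = 169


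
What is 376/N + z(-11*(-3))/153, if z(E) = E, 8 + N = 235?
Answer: 21673/11577 ≈ 1.8721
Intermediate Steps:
N = 227 (N = -8 + 235 = 227)
376/N + z(-11*(-3))/153 = 376/227 - 11*(-3)/153 = 376*(1/227) + 33*(1/153) = 376/227 + 11/51 = 21673/11577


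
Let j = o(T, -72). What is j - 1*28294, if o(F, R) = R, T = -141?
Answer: -28366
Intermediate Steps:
j = -72
j - 1*28294 = -72 - 1*28294 = -72 - 28294 = -28366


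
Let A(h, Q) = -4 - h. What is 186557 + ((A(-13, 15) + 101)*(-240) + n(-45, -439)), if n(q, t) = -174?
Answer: 159983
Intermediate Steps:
186557 + ((A(-13, 15) + 101)*(-240) + n(-45, -439)) = 186557 + (((-4 - 1*(-13)) + 101)*(-240) - 174) = 186557 + (((-4 + 13) + 101)*(-240) - 174) = 186557 + ((9 + 101)*(-240) - 174) = 186557 + (110*(-240) - 174) = 186557 + (-26400 - 174) = 186557 - 26574 = 159983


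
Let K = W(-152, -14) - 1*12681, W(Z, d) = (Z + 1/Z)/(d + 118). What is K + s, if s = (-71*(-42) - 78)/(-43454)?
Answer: -4355946490847/343460416 ≈ -12683.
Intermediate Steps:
W(Z, d) = (Z + 1/Z)/(118 + d)
K = -200484353/15808 (K = (1 + (-152)²)/((-152)*(118 - 14)) - 1*12681 = -1/152*(1 + 23104)/104 - 12681 = -1/152*1/104*23105 - 12681 = -23105/15808 - 12681 = -200484353/15808 ≈ -12682.)
s = -1452/21727 (s = (2982 - 78)*(-1/43454) = 2904*(-1/43454) = -1452/21727 ≈ -0.066829)
K + s = -200484353/15808 - 1452/21727 = -4355946490847/343460416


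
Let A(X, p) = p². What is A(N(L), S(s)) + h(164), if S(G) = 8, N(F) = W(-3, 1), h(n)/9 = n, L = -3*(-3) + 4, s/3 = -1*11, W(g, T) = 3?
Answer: 1540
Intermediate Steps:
s = -33 (s = 3*(-1*11) = 3*(-11) = -33)
L = 13 (L = 9 + 4 = 13)
h(n) = 9*n
N(F) = 3
A(N(L), S(s)) + h(164) = 8² + 9*164 = 64 + 1476 = 1540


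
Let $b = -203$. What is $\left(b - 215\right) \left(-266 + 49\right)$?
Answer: $90706$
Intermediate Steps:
$\left(b - 215\right) \left(-266 + 49\right) = \left(-203 - 215\right) \left(-266 + 49\right) = \left(-418\right) \left(-217\right) = 90706$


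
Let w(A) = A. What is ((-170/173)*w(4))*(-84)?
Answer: 57120/173 ≈ 330.17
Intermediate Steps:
((-170/173)*w(4))*(-84) = (-170/173*4)*(-84) = (-170*1/173*4)*(-84) = -170/173*4*(-84) = -680/173*(-84) = 57120/173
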